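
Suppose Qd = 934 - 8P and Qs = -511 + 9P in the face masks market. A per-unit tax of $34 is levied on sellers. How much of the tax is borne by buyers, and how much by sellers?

Buyers bear $18, sellers bear $16

Pre-tax equilibrium: P* = 85, Q* = 254.
Tax on sellers shifts supply to Qs = -511 + 9(P − 34) = -817 + 9P.
934 - 8P = -817 + 9P gives buyer price Pb = 103; sellers receive Ps = 103 − 34 = 69.
New quantity: Q = 934 − 8(103) = 110.
Buyer burden = 103 − 85 = 18; seller burden = 85 − 69 = 16.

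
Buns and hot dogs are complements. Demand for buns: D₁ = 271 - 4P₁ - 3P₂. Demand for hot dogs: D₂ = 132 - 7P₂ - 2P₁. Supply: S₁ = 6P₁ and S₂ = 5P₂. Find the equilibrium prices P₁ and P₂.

P₁ = 476/19, P₂ = 389/57

Market 1: 271 - 4P₁ - 3P₂ = 6P₁ → 10P₁ + 3P₂ = 271.
Market 2: 12P₂ + 2P₁ = 132.
Eliminating P₂: 12×(1) − 3×(2) gives 114P₁ = 2856, so P₁ = 476/19.
Back-substitute into (2): P₂ = (132 − 2×476/19) / 12 = 389/57.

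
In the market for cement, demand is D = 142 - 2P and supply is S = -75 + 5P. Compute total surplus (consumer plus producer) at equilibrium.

Total surplus = 2240

Equilibrium: 142 - 2P = -75 + 5P gives P* = 31, Q* = 80.
Demand choke price: P = 71; supply starts at P = 15.
CS = ½(71 − 31)(80) = 1600; PS = ½(31 − 15)(80) = 640.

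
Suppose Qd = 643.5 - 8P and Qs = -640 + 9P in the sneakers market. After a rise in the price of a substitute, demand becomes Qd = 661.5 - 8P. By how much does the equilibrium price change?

ΔP = 18/17

Original equilibrium: P* = 75.5, Q* = 39.5.
New equilibrium: 661.5 - 8P = -640 + 9P, so 1301.5 = 17P and P' = 2603/34; Q' = 661.5 − 8(2603/34) = 1667/34.
Change in price: 2603/34 − 75.5 = 18/17.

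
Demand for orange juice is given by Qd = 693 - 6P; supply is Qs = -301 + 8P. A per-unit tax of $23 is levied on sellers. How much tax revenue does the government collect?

Pre-tax equilibrium: P* = 71, Q* = 267.
Tax on sellers shifts supply to Qs = -301 + 8(P − 23) = -485 + 8P.
693 - 6P = -485 + 8P gives buyer price Pb = 589/7; sellers receive Ps = 589/7 − 23 = 428/7.
New quantity: Q = 693 − 6(589/7) = 1317/7.
Revenue = 23 × 1317/7 = 30291/7.

Tax revenue = 30291/7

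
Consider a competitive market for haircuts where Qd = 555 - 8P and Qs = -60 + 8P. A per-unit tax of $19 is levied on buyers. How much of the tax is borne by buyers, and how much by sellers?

Buyers bear $9.5, sellers bear $9.5

Pre-tax equilibrium: P* = 38.4375, Q* = 247.5.
Tax on buyers shifts demand to Qd = 555 − 8(P + 19) = 403 - 8P.
403 - 8P = -60 + 8P gives seller price Ps = 28.9375; buyers pay Pb = 28.9375 + 19 = 47.9375.
New quantity: Q = 555 − 8(47.9375) = 171.5.
Buyer burden = 47.9375 − 38.4375 = 9.5; seller burden = 38.4375 − 28.9375 = 9.5.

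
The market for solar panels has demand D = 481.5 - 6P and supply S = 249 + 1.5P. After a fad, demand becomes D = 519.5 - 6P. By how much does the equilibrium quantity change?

ΔQ = 7.6

Original equilibrium: P* = 31, Q* = 295.5.
New equilibrium: 519.5 - 6P = 249 + 1.5P, so 270.5 = 7.5P and P' = 541/15; Q' = 519.5 − 6(541/15) = 303.1.
Change in quantity: 303.1 − 295.5 = 7.6.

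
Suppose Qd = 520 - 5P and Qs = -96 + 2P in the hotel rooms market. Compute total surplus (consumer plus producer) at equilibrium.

Total surplus = 2240

Equilibrium: 520 - 5P = -96 + 2P gives P* = 88, Q* = 80.
Demand choke price: P = 104; supply starts at P = 48.
CS = ½(104 − 88)(80) = 640; PS = ½(88 − 48)(80) = 1600.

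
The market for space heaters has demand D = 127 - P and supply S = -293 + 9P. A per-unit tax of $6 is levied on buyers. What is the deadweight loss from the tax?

Deadweight loss = 16.2

Pre-tax equilibrium: P* = 42, Q* = 85.
Tax on buyers shifts demand to D = 127 − 1(P + 6) = 121 - P.
121 - P = -293 + 9P gives seller price Ps = 41.4; buyers pay Pb = 41.4 + 6 = 47.4.
New quantity: Q = 127 − 1(47.4) = 79.6.
DWL = ½ × 6 × (85 − 79.6) = 16.2.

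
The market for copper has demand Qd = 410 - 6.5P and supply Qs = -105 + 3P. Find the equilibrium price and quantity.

Set Qd = Qs: 410 - 6.5P = -105 + 3P.
515 = 9.5P, so P* = 1030/19.
Q* = 410 − 6.5(1030/19) = 1095/19.

P* = 1030/19, Q* = 1095/19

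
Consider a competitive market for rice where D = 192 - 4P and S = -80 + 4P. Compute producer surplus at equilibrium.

Equilibrium: 192 - 4P = -80 + 4P gives P* = 34, Q* = 56.
Supply starts at P = 20 (where S = 0).
PS = ½(34 − 20)(56) = 392.

Producer surplus = 392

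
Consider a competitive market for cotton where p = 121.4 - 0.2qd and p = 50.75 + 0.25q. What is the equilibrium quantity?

Set the two price expressions equal: 121.4 - 0.2q = 50.75 + 0.25q.
70.65 = 0.45q, so q* = 157.
p* = 121.4 − (0.2)(157) = 90.

q* = 157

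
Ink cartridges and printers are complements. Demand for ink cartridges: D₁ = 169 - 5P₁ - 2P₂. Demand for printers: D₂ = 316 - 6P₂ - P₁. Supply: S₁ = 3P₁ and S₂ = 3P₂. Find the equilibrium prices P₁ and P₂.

Market 1: 169 - 5P₁ - 2P₂ = 3P₁ → 8P₁ + 2P₂ = 169.
Market 2: 9P₂ + P₁ = 316.
Eliminating P₂: 9×(1) − 2×(2) gives 70P₁ = 889, so P₁ = 12.7.
Back-substitute into (2): P₂ = (316 − 1×12.7) / 9 = 33.7.

P₁ = 12.7, P₂ = 33.7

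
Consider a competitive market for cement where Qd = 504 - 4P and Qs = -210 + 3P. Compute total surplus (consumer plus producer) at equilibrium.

Total surplus = 2688

Equilibrium: 504 - 4P = -210 + 3P gives P* = 102, Q* = 96.
Demand choke price: P = 126; supply starts at P = 70.
CS = ½(126 − 102)(96) = 1152; PS = ½(102 − 70)(96) = 1536.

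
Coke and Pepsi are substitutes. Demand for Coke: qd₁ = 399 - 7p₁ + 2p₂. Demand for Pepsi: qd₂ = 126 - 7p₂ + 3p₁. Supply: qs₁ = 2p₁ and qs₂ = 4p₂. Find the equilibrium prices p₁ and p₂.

Market 1: 399 - 7p₁ + 2p₂ = 2p₁ → 9p₁ - 2p₂ = 399.
Market 2: 11p₂ - 3p₁ = 126.
Eliminating p₂: 11×(1) + 2×(2) gives 93p₁ = 4641, so p₁ = 1547/31.
Back-substitute into (2): p₂ = (126 + 3×1547/31) / 11 = 777/31.

p₁ = 1547/31, p₂ = 777/31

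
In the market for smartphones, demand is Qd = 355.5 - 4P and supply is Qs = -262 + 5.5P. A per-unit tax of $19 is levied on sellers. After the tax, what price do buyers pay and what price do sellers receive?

Buyers pay $76, sellers receive $57

Pre-tax equilibrium: P* = 65, Q* = 95.5.
Tax on sellers shifts supply to Qs = -262 + 5.5(P − 19) = -366.5 + 5.5P.
355.5 - 4P = -366.5 + 5.5P gives buyer price Pb = 76; sellers receive Ps = 76 − 19 = 57.
New quantity: Q = 355.5 − 4(76) = 51.5.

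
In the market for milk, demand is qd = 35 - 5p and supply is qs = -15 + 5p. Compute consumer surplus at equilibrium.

Equilibrium: 35 - 5p = -15 + 5p gives p* = 5, q* = 10.
Demand choke price (qd = 0): p = 7.
CS = ½(7 − 5)(10) = 10.

Consumer surplus = 10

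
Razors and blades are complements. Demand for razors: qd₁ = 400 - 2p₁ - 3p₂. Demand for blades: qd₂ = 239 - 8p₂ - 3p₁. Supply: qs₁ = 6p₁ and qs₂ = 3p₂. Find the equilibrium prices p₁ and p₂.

Market 1: 400 - 2p₁ - 3p₂ = 6p₁ → 8p₁ + 3p₂ = 400.
Market 2: 11p₂ + 3p₁ = 239.
Eliminating p₂: 11×(1) − 3×(2) gives 79p₁ = 3683, so p₁ = 3683/79.
Back-substitute into (2): p₂ = (239 − 3×3683/79) / 11 = 712/79.

p₁ = 3683/79, p₂ = 712/79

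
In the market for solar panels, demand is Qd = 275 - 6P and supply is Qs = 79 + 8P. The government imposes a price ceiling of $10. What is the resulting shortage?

Shortage = 56

Equilibrium price would be P* = 14, so the ceiling at 10 binds.
At P = 10: Qd = 275 − 6(10) = 215, Qs = 79 + 8(10) = 159.
Shortage = 215 − 159 = 56.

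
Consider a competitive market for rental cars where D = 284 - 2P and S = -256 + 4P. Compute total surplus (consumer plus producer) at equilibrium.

Total surplus = 4056

Equilibrium: 284 - 2P = -256 + 4P gives P* = 90, Q* = 104.
Demand choke price: P = 142; supply starts at P = 64.
CS = ½(142 − 90)(104) = 2704; PS = ½(90 − 64)(104) = 1352.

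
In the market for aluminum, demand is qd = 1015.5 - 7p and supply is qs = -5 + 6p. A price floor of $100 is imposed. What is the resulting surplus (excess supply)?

Surplus = 279.5

Equilibrium price would be p* = 78.5, so the floor at 100 binds.
At p = 100: qd = 315.5, qs = 595.
Surplus = 595 − 315.5 = 279.5.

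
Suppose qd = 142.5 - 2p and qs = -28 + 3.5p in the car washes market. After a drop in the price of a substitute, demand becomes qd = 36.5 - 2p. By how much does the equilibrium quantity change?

Δq = -742/11

Original equilibrium: p* = 31, q* = 80.5.
New equilibrium: 36.5 - 2p = -28 + 3.5p, so 64.5 = 5.5p and p' = 129/11; q' = 36.5 − 2(129/11) = 287/22.
Change in quantity: 287/22 − 80.5 = -742/11.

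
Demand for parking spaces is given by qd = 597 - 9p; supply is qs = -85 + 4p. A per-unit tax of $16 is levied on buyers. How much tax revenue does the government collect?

Pre-tax equilibrium: p* = 682/13, q* = 1623/13.
Tax on buyers shifts demand to qd = 597 − 9(p + 16) = 453 - 9p.
453 - 9p = -85 + 4p gives seller price ps = 538/13; buyers pay pb = 538/13 + 16 = 746/13.
New quantity: q = 597 − 9(746/13) = 1047/13.
Revenue = 16 × 1047/13 = 16752/13.

Tax revenue = 16752/13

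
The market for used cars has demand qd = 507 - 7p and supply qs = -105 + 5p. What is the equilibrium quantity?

q* = 150

Set qd = qs: 507 - 7p = -105 + 5p.
612 = 12p, so p* = 51.
q* = 507 − 7(51) = 150.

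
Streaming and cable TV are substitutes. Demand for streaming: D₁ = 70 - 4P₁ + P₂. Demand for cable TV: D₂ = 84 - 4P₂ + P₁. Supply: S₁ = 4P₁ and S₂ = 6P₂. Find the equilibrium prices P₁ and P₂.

Market 1: 70 - 4P₁ + P₂ = 4P₁ → 8P₁ - P₂ = 70.
Market 2: 10P₂ - P₁ = 84.
Eliminating P₂: 10×(1) + 1×(2) gives 79P₁ = 784, so P₁ = 784/79.
Back-substitute into (2): P₂ = (84 + 1×784/79) / 10 = 742/79.

P₁ = 784/79, P₂ = 742/79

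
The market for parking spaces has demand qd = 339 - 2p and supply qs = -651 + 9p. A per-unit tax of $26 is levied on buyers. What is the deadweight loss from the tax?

Pre-tax equilibrium: p* = 90, q* = 159.
Tax on buyers shifts demand to qd = 339 − 2(p + 26) = 287 - 2p.
287 - 2p = -651 + 9p gives seller price ps = 938/11; buyers pay pb = 938/11 + 26 = 1224/11.
New quantity: q = 339 − 2(1224/11) = 1281/11.
DWL = ½ × 26 × (159 − 1281/11) = 6084/11.

Deadweight loss = 6084/11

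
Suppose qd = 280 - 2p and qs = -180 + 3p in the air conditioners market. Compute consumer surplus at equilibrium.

Equilibrium: 280 - 2p = -180 + 3p gives p* = 92, q* = 96.
Demand choke price (qd = 0): p = 140.
CS = ½(140 − 92)(96) = 2304.

Consumer surplus = 2304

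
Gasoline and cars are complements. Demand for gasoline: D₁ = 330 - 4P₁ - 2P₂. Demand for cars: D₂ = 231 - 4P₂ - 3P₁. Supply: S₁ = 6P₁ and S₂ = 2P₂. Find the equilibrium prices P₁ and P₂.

P₁ = 253/9, P₂ = 220/9

Market 1: 330 - 4P₁ - 2P₂ = 6P₁ → 10P₁ + 2P₂ = 330.
Market 2: 6P₂ + 3P₁ = 231.
Eliminating P₂: 6×(1) − 2×(2) gives 54P₁ = 1518, so P₁ = 253/9.
Back-substitute into (2): P₂ = (231 − 3×253/9) / 6 = 220/9.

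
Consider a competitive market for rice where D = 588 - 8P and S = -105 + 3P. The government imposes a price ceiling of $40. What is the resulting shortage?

Equilibrium price would be P* = 63, so the ceiling at 40 binds.
At P = 40: D = 588 − 8(40) = 268, S = -105 + 3(40) = 15.
Shortage = 268 − 15 = 253.

Shortage = 253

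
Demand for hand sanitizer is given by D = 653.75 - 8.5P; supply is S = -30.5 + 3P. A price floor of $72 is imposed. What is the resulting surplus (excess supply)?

Surplus = 143.75

Equilibrium price would be P* = 59.5, so the floor at 72 binds.
At P = 72: D = 41.75, S = 185.5.
Surplus = 185.5 − 41.75 = 143.75.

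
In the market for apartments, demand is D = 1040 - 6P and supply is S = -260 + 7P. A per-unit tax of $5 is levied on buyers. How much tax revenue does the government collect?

Pre-tax equilibrium: P* = 100, Q* = 440.
Tax on buyers shifts demand to D = 1040 − 6(P + 5) = 1010 - 6P.
1010 - 6P = -260 + 7P gives seller price Ps = 1270/13; buyers pay Pb = 1270/13 + 5 = 1335/13.
New quantity: Q = 1040 − 6(1335/13) = 5510/13.
Revenue = 5 × 5510/13 = 27550/13.

Tax revenue = 27550/13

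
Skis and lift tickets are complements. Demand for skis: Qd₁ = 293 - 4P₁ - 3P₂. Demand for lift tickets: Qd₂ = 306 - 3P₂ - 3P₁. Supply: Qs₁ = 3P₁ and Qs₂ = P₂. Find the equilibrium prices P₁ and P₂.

P₁ = 254/19, P₂ = 1263/19

Market 1: 293 - 4P₁ - 3P₂ = 3P₁ → 7P₁ + 3P₂ = 293.
Market 2: 4P₂ + 3P₁ = 306.
Eliminating P₂: 4×(1) − 3×(2) gives 19P₁ = 254, so P₁ = 254/19.
Back-substitute into (2): P₂ = (306 − 3×254/19) / 4 = 1263/19.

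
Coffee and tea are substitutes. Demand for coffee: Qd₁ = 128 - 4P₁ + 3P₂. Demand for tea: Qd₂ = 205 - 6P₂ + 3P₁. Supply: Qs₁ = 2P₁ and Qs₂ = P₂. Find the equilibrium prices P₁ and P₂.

Market 1: 128 - 4P₁ + 3P₂ = 2P₁ → 6P₁ - 3P₂ = 128.
Market 2: 7P₂ - 3P₁ = 205.
Eliminating P₂: 7×(1) + 3×(2) gives 33P₁ = 1511, so P₁ = 1511/33.
Back-substitute into (2): P₂ = (205 + 3×1511/33) / 7 = 538/11.

P₁ = 1511/33, P₂ = 538/11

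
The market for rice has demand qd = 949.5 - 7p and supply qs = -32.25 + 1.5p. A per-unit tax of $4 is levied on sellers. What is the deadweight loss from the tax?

Deadweight loss = 168/17

Pre-tax equilibrium: p* = 115.5, q* = 141.
Tax on sellers shifts supply to qs = -32.25 + 1.5(p − 4) = -38.25 + 1.5p.
949.5 - 7p = -38.25 + 1.5p gives buyer price pb = 3951/34; sellers receive ps = 3951/34 − 4 = 3815/34.
New quantity: q = 949.5 − 7(3951/34) = 2313/17.
DWL = ½ × 4 × (141 − 2313/17) = 168/17.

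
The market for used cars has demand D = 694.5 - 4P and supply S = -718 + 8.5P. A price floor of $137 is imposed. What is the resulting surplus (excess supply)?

Equilibrium price would be P* = 113, so the floor at 137 binds.
At P = 137: D = 146.5, S = 446.5.
Surplus = 446.5 − 146.5 = 300.

Surplus = 300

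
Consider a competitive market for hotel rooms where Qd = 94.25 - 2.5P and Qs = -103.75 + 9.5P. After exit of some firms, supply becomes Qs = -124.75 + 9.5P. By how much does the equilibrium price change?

ΔP = 1.75

Original equilibrium: P* = 16.5, Q* = 53.
New equilibrium: 94.25 - 2.5P = -124.75 + 9.5P, so 219 = 12P and P' = 18.25; Q' = 94.25 − 2.5(18.25) = 48.625.
Change in price: 18.25 − 16.5 = 1.75.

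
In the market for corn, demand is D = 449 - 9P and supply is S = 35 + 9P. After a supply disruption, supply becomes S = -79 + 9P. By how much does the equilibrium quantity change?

Original equilibrium: P* = 23, Q* = 242.
New equilibrium: 449 - 9P = -79 + 9P, so 528 = 18P and P' = 88/3; Q' = 449 − 9(88/3) = 185.
Change in quantity: 185 − 242 = -57.

ΔQ = -57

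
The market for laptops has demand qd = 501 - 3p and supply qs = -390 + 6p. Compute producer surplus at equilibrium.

Producer surplus = 3468

Equilibrium: 501 - 3p = -390 + 6p gives p* = 99, q* = 204.
Supply starts at p = 65 (where qs = 0).
PS = ½(99 − 65)(204) = 3468.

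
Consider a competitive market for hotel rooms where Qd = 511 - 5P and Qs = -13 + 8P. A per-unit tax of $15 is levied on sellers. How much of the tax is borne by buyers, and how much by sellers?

Pre-tax equilibrium: P* = 524/13, Q* = 4023/13.
Tax on sellers shifts supply to Qs = -13 + 8(P − 15) = -133 + 8P.
511 - 5P = -133 + 8P gives buyer price Pb = 644/13; sellers receive Ps = 644/13 − 15 = 449/13.
New quantity: Q = 511 − 5(644/13) = 3423/13.
Buyer burden = 644/13 − 524/13 = 120/13; seller burden = 524/13 − 449/13 = 75/13.

Buyers bear 120/13, sellers bear 75/13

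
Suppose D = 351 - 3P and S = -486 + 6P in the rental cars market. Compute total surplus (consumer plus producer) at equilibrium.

Equilibrium: 351 - 3P = -486 + 6P gives P* = 93, Q* = 72.
Demand choke price: P = 117; supply starts at P = 81.
CS = ½(117 − 93)(72) = 864; PS = ½(93 − 81)(72) = 432.

Total surplus = 1296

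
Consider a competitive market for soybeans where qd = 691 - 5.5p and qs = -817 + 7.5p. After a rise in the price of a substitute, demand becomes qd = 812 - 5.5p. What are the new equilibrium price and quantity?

Original equilibrium: p* = 116, q* = 53.
New equilibrium: 812 - 5.5p = -817 + 7.5p, so 1629 = 13p and p' = 1629/13; q' = 812 − 5.5(1629/13) = 3193/26.

p' = 1629/13, q' = 3193/26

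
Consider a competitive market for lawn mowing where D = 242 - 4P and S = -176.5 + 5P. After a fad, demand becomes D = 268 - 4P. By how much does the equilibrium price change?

Original equilibrium: P* = 46.5, Q* = 56.
New equilibrium: 268 - 4P = -176.5 + 5P, so 444.5 = 9P and P' = 889/18; Q' = 268 − 4(889/18) = 634/9.
Change in price: 889/18 − 46.5 = 26/9.

ΔP = 26/9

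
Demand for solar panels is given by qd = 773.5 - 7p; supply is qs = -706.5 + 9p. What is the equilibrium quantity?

q* = 126

Set qd = qs: 773.5 - 7p = -706.5 + 9p.
1480 = 16p, so p* = 92.5.
q* = 773.5 − 7(92.5) = 126.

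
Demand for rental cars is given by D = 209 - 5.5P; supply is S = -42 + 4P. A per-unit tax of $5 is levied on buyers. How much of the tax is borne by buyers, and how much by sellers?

Pre-tax equilibrium: P* = 502/19, Q* = 1210/19.
Tax on buyers shifts demand to D = 209 − 5.5(P + 5) = 181.5 - 5.5P.
181.5 - 5.5P = -42 + 4P gives seller price Ps = 447/19; buyers pay Pb = 447/19 + 5 = 542/19.
New quantity: Q = 209 − 5.5(542/19) = 990/19.
Buyer burden = 542/19 − 502/19 = 40/19; seller burden = 502/19 − 447/19 = 55/19.

Buyers bear 40/19, sellers bear 55/19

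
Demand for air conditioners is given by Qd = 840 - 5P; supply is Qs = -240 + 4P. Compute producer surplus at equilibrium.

Equilibrium: 840 - 5P = -240 + 4P gives P* = 120, Q* = 240.
Supply starts at P = 60 (where Qs = 0).
PS = ½(120 − 60)(240) = 7200.

Producer surplus = 7200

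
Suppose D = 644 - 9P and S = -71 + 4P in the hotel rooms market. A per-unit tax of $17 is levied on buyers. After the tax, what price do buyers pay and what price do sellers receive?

Buyers pay 783/13, sellers receive 562/13

Pre-tax equilibrium: P* = 55, Q* = 149.
Tax on buyers shifts demand to D = 644 − 9(P + 17) = 491 - 9P.
491 - 9P = -71 + 4P gives seller price Ps = 562/13; buyers pay Pb = 562/13 + 17 = 783/13.
New quantity: Q = 644 − 9(783/13) = 1325/13.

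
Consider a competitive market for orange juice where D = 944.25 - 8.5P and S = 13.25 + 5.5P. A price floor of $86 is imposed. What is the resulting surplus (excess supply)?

Surplus = 273

Equilibrium price would be P* = 66.5, so the floor at 86 binds.
At P = 86: D = 213.25, S = 486.25.
Surplus = 486.25 − 213.25 = 273.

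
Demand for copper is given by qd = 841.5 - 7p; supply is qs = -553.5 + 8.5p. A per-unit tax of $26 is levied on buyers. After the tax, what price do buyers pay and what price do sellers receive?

Pre-tax equilibrium: p* = 90, q* = 211.5.
Tax on buyers shifts demand to qd = 841.5 − 7(p + 26) = 659.5 - 7p.
659.5 - 7p = -553.5 + 8.5p gives seller price ps = 2426/31; buyers pay pb = 2426/31 + 26 = 3232/31.
New quantity: q = 841.5 − 7(3232/31) = 6925/62.

Buyers pay 3232/31, sellers receive 2426/31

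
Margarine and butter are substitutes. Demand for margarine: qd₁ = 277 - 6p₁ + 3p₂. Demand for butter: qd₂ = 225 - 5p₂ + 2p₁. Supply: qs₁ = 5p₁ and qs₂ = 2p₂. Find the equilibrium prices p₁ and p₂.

Market 1: 277 - 6p₁ + 3p₂ = 5p₁ → 11p₁ - 3p₂ = 277.
Market 2: 7p₂ - 2p₁ = 225.
Eliminating p₂: 7×(1) + 3×(2) gives 71p₁ = 2614, so p₁ = 2614/71.
Back-substitute into (2): p₂ = (225 + 2×2614/71) / 7 = 3029/71.

p₁ = 2614/71, p₂ = 3029/71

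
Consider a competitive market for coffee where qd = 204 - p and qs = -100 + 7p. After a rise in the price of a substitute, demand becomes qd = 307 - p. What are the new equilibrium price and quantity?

Original equilibrium: p* = 38, q* = 166.
New equilibrium: 307 - p = -100 + 7p, so 407 = 8p and p' = 50.875; q' = 307 − 1(50.875) = 256.125.

p' = 50.875, q' = 256.125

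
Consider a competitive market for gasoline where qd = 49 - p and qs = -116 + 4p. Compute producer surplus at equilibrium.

Equilibrium: 49 - p = -116 + 4p gives p* = 33, q* = 16.
Supply starts at p = 29 (where qs = 0).
PS = ½(33 − 29)(16) = 32.

Producer surplus = 32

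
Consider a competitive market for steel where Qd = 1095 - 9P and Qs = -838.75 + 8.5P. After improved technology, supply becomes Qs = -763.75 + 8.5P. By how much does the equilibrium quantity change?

Original equilibrium: P* = 110.5, Q* = 100.5.
New equilibrium: 1095 - 9P = -763.75 + 8.5P, so 1858.75 = 17.5P and P' = 1487/14; Q' = 1095 − 9(1487/14) = 1947/14.
Change in quantity: 1947/14 − 100.5 = 270/7.

ΔQ = 270/7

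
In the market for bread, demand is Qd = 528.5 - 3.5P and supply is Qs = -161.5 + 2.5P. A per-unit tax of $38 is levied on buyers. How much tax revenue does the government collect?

Tax revenue = 16093/6

Pre-tax equilibrium: P* = 115, Q* = 126.
Tax on buyers shifts demand to Qd = 528.5 − 3.5(P + 38) = 395.5 - 3.5P.
395.5 - 3.5P = -161.5 + 2.5P gives seller price Ps = 557/6; buyers pay Pb = 557/6 + 38 = 785/6.
New quantity: Q = 528.5 − 3.5(785/6) = 847/12.
Revenue = 38 × 847/12 = 16093/6.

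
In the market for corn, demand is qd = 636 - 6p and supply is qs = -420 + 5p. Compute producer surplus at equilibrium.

Producer surplus = 360

Equilibrium: 636 - 6p = -420 + 5p gives p* = 96, q* = 60.
Supply starts at p = 84 (where qs = 0).
PS = ½(96 − 84)(60) = 360.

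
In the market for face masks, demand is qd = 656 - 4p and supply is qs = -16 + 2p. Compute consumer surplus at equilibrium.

Equilibrium: 656 - 4p = -16 + 2p gives p* = 112, q* = 208.
Demand choke price (qd = 0): p = 164.
CS = ½(164 − 112)(208) = 5408.

Consumer surplus = 5408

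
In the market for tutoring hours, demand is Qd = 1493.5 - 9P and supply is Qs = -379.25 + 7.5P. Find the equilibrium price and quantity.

P* = 113.5, Q* = 472

Set Qd = Qs: 1493.5 - 9P = -379.25 + 7.5P.
1872.75 = 16.5P, so P* = 113.5.
Q* = 1493.5 − 9(113.5) = 472.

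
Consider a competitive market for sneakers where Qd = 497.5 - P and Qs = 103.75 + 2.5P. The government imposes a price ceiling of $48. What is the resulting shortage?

Shortage = 225.75

Equilibrium price would be P* = 112.5, so the ceiling at 48 binds.
At P = 48: Qd = 497.5 − 1(48) = 449.5, Qs = 103.75 + 2.5(48) = 223.75.
Shortage = 449.5 − 223.75 = 225.75.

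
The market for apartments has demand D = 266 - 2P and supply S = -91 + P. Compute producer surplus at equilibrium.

Producer surplus = 392

Equilibrium: 266 - 2P = -91 + P gives P* = 119, Q* = 28.
Supply starts at P = 91 (where S = 0).
PS = ½(119 − 91)(28) = 392.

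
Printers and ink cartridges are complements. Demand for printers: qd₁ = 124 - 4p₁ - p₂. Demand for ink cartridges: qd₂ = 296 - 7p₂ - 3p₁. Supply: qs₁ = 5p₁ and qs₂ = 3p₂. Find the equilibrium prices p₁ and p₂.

p₁ = 944/87, p₂ = 764/29

Market 1: 124 - 4p₁ - p₂ = 5p₁ → 9p₁ + p₂ = 124.
Market 2: 10p₂ + 3p₁ = 296.
Eliminating p₂: 10×(1) − 1×(2) gives 87p₁ = 944, so p₁ = 944/87.
Back-substitute into (2): p₂ = (296 − 3×944/87) / 10 = 764/29.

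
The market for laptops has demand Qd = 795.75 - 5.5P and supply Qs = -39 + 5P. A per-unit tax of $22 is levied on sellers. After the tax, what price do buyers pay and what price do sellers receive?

Buyers pay 3779/42, sellers receive 2855/42

Pre-tax equilibrium: P* = 79.5, Q* = 358.5.
Tax on sellers shifts supply to Qs = -39 + 5(P − 22) = -149 + 5P.
795.75 - 5.5P = -149 + 5P gives buyer price Pb = 3779/42; sellers receive Ps = 3779/42 − 22 = 2855/42.
New quantity: Q = 795.75 − 5.5(3779/42) = 12637/42.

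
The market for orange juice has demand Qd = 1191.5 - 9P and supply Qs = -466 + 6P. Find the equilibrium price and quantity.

P* = 110.5, Q* = 197

Set Qd = Qs: 1191.5 - 9P = -466 + 6P.
1657.5 = 15P, so P* = 110.5.
Q* = 1191.5 − 9(110.5) = 197.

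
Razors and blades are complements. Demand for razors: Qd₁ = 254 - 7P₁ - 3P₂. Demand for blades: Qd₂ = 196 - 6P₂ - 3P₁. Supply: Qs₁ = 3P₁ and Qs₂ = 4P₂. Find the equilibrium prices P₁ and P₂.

Market 1: 254 - 7P₁ - 3P₂ = 3P₁ → 10P₁ + 3P₂ = 254.
Market 2: 10P₂ + 3P₁ = 196.
Eliminating P₂: 10×(1) − 3×(2) gives 91P₁ = 1952, so P₁ = 1952/91.
Back-substitute into (2): P₂ = (196 − 3×1952/91) / 10 = 1198/91.

P₁ = 1952/91, P₂ = 1198/91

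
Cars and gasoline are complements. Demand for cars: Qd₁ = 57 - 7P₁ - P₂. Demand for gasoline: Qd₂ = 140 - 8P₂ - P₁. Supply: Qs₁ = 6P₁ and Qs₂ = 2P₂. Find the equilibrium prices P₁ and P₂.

Market 1: 57 - 7P₁ - P₂ = 6P₁ → 13P₁ + P₂ = 57.
Market 2: 10P₂ + P₁ = 140.
Eliminating P₂: 10×(1) − 1×(2) gives 129P₁ = 430, so P₁ = 10/3.
Back-substitute into (2): P₂ = (140 − 1×10/3) / 10 = 41/3.

P₁ = 10/3, P₂ = 41/3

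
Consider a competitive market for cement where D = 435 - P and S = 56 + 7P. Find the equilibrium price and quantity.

Set D = S: 435 - P = 56 + 7P.
379 = 8P, so P* = 47.375.
Q* = 435 − 1(47.375) = 387.625.

P* = 47.375, Q* = 387.625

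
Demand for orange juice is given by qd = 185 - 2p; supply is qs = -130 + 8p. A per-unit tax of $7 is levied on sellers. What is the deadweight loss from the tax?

Deadweight loss = 39.2

Pre-tax equilibrium: p* = 31.5, q* = 122.
Tax on sellers shifts supply to qs = -130 + 8(p − 7) = -186 + 8p.
185 - 2p = -186 + 8p gives buyer price pb = 37.1; sellers receive ps = 37.1 − 7 = 30.1.
New quantity: q = 185 − 2(37.1) = 110.8.
DWL = ½ × 7 × (122 − 110.8) = 39.2.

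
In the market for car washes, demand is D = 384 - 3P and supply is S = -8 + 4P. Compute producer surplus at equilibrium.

Producer surplus = 5832

Equilibrium: 384 - 3P = -8 + 4P gives P* = 56, Q* = 216.
Supply starts at P = 2 (where S = 0).
PS = ½(56 − 2)(216) = 5832.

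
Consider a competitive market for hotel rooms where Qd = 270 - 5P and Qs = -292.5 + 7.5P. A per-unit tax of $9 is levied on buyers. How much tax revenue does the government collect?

Tax revenue = 162

Pre-tax equilibrium: P* = 45, Q* = 45.
Tax on buyers shifts demand to Qd = 270 − 5(P + 9) = 225 - 5P.
225 - 5P = -292.5 + 7.5P gives seller price Ps = 41.4; buyers pay Pb = 41.4 + 9 = 50.4.
New quantity: Q = 270 − 5(50.4) = 18.
Revenue = 9 × 18 = 162.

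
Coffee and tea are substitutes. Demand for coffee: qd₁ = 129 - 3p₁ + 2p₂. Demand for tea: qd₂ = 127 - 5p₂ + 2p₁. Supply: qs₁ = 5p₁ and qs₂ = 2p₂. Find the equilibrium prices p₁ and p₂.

Market 1: 129 - 3p₁ + 2p₂ = 5p₁ → 8p₁ - 2p₂ = 129.
Market 2: 7p₂ - 2p₁ = 127.
Eliminating p₂: 7×(1) + 2×(2) gives 52p₁ = 1157, so p₁ = 22.25.
Back-substitute into (2): p₂ = (127 + 2×22.25) / 7 = 24.5.

p₁ = 22.25, p₂ = 24.5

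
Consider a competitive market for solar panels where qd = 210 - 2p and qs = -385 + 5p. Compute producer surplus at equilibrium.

Equilibrium: 210 - 2p = -385 + 5p gives p* = 85, q* = 40.
Supply starts at p = 77 (where qs = 0).
PS = ½(85 − 77)(40) = 160.

Producer surplus = 160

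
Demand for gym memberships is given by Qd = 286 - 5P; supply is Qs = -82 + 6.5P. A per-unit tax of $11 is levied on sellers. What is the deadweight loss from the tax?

Deadweight loss = 7865/46

Pre-tax equilibrium: P* = 32, Q* = 126.
Tax on sellers shifts supply to Qs = -82 + 6.5(P − 11) = -153.5 + 6.5P.
286 - 5P = -153.5 + 6.5P gives buyer price Pb = 879/23; sellers receive Ps = 879/23 − 11 = 626/23.
New quantity: Q = 286 − 5(879/23) = 2183/23.
DWL = ½ × 11 × (126 − 2183/23) = 7865/46.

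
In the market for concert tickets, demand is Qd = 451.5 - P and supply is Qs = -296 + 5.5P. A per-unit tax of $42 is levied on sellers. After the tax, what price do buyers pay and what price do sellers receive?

Buyers pay 1957/13, sellers receive 1411/13

Pre-tax equilibrium: P* = 115, Q* = 336.5.
Tax on sellers shifts supply to Qs = -296 + 5.5(P − 42) = -527 + 5.5P.
451.5 - P = -527 + 5.5P gives buyer price Pb = 1957/13; sellers receive Ps = 1957/13 − 42 = 1411/13.
New quantity: Q = 451.5 − 1(1957/13) = 7825/26.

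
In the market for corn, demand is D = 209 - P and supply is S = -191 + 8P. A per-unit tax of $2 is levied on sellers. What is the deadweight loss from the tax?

Pre-tax equilibrium: P* = 400/9, Q* = 1481/9.
Tax on sellers shifts supply to S = -191 + 8(P − 2) = -207 + 8P.
209 - P = -207 + 8P gives buyer price Pb = 416/9; sellers receive Ps = 416/9 − 2 = 398/9.
New quantity: Q = 209 − 1(416/9) = 1465/9.
DWL = ½ × 2 × (1481/9 − 1465/9) = 16/9.

Deadweight loss = 16/9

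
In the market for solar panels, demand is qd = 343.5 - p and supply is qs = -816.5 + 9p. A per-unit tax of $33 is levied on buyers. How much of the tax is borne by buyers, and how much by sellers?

Buyers bear $29.7, sellers bear $3.3

Pre-tax equilibrium: p* = 116, q* = 227.5.
Tax on buyers shifts demand to qd = 343.5 − 1(p + 33) = 310.5 - p.
310.5 - p = -816.5 + 9p gives seller price ps = 112.7; buyers pay pb = 112.7 + 33 = 145.7.
New quantity: q = 343.5 − 1(145.7) = 197.8.
Buyer burden = 145.7 − 116 = 29.7; seller burden = 116 − 112.7 = 3.3.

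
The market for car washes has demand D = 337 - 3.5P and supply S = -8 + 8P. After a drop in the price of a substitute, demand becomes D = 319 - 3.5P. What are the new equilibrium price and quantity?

Original equilibrium: P* = 30, Q* = 232.
New equilibrium: 319 - 3.5P = -8 + 8P, so 327 = 11.5P and P' = 654/23; Q' = 319 − 3.5(654/23) = 5048/23.

P' = 654/23, Q' = 5048/23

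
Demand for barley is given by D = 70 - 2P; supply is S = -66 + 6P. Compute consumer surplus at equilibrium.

Equilibrium: 70 - 2P = -66 + 6P gives P* = 17, Q* = 36.
Demand choke price (D = 0): P = 35.
CS = ½(35 − 17)(36) = 324.

Consumer surplus = 324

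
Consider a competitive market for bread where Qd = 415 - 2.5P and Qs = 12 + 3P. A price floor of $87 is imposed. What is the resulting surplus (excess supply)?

Surplus = 75.5

Equilibrium price would be P* = 806/11, so the floor at 87 binds.
At P = 87: Qd = 197.5, Qs = 273.
Surplus = 273 − 197.5 = 75.5.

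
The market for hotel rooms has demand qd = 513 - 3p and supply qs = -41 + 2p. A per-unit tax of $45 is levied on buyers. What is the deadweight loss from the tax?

Deadweight loss = 1215

Pre-tax equilibrium: p* = 110.8, q* = 180.6.
Tax on buyers shifts demand to qd = 513 − 3(p + 45) = 378 - 3p.
378 - 3p = -41 + 2p gives seller price ps = 83.8; buyers pay pb = 83.8 + 45 = 128.8.
New quantity: q = 513 − 3(128.8) = 126.6.
DWL = ½ × 45 × (180.6 − 126.6) = 1215.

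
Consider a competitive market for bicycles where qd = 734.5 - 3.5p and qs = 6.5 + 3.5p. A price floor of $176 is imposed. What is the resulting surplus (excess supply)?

Equilibrium price would be p* = 104, so the floor at 176 binds.
At p = 176: qd = 118.5, qs = 622.5.
Surplus = 622.5 − 118.5 = 504.

Surplus = 504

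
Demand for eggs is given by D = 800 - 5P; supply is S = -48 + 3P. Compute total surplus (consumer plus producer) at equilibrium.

Total surplus = 19440

Equilibrium: 800 - 5P = -48 + 3P gives P* = 106, Q* = 270.
Demand choke price: P = 160; supply starts at P = 16.
CS = ½(160 − 106)(270) = 7290; PS = ½(106 − 16)(270) = 12150.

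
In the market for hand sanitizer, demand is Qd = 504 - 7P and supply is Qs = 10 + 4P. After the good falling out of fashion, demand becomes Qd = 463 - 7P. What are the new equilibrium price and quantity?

P' = 453/11, Q' = 1922/11

Original equilibrium: P* = 494/11, Q* = 2086/11.
New equilibrium: 463 - 7P = 10 + 4P, so 453 = 11P and P' = 453/11; Q' = 463 − 7(453/11) = 1922/11.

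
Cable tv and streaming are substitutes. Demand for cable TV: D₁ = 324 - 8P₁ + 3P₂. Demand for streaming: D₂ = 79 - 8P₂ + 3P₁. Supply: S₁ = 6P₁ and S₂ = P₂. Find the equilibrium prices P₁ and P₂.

P₁ = 1051/39, P₂ = 2078/117

Market 1: 324 - 8P₁ + 3P₂ = 6P₁ → 14P₁ - 3P₂ = 324.
Market 2: 9P₂ - 3P₁ = 79.
Eliminating P₂: 9×(1) + 3×(2) gives 117P₁ = 3153, so P₁ = 1051/39.
Back-substitute into (2): P₂ = (79 + 3×1051/39) / 9 = 2078/117.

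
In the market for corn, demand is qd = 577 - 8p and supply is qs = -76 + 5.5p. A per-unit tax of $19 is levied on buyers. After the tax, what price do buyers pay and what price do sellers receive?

Buyers pay 505/9, sellers receive 334/9

Pre-tax equilibrium: p* = 1306/27, q* = 5131/27.
Tax on buyers shifts demand to qd = 577 − 8(p + 19) = 425 - 8p.
425 - 8p = -76 + 5.5p gives seller price ps = 334/9; buyers pay pb = 334/9 + 19 = 505/9.
New quantity: q = 577 − 8(505/9) = 1153/9.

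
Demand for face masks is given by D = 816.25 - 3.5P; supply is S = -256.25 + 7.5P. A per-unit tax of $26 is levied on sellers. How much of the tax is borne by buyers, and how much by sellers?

Pre-tax equilibrium: P* = 97.5, Q* = 475.
Tax on sellers shifts supply to S = -256.25 + 7.5(P − 26) = -451.25 + 7.5P.
816.25 - 3.5P = -451.25 + 7.5P gives buyer price Pb = 2535/22; sellers receive Ps = 2535/22 − 26 = 1963/22.
New quantity: Q = 816.25 − 3.5(2535/22) = 9085/22.
Buyer burden = 2535/22 − 97.5 = 195/11; seller burden = 97.5 − 1963/22 = 91/11.

Buyers bear 195/11, sellers bear 91/11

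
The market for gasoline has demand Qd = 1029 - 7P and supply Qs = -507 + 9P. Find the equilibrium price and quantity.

P* = 96, Q* = 357

Set Qd = Qs: 1029 - 7P = -507 + 9P.
1536 = 16P, so P* = 96.
Q* = 1029 − 7(96) = 357.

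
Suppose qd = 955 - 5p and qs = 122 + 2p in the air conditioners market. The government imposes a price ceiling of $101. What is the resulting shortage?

Shortage = 126

Equilibrium price would be p* = 119, so the ceiling at 101 binds.
At p = 101: qd = 955 − 5(101) = 450, qs = 122 + 2(101) = 324.
Shortage = 450 − 324 = 126.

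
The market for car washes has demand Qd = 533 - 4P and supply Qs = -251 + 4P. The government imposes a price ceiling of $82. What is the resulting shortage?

Shortage = 128

Equilibrium price would be P* = 98, so the ceiling at 82 binds.
At P = 82: Qd = 533 − 4(82) = 205, Qs = -251 + 4(82) = 77.
Shortage = 205 − 77 = 128.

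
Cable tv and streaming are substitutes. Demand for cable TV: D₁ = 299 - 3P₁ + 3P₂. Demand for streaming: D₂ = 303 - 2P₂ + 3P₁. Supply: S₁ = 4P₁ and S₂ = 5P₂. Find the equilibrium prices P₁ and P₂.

Market 1: 299 - 3P₁ + 3P₂ = 4P₁ → 7P₁ - 3P₂ = 299.
Market 2: 7P₂ - 3P₁ = 303.
Eliminating P₂: 7×(1) + 3×(2) gives 40P₁ = 3002, so P₁ = 75.05.
Back-substitute into (2): P₂ = (303 + 3×75.05) / 7 = 75.45.

P₁ = 75.05, P₂ = 75.45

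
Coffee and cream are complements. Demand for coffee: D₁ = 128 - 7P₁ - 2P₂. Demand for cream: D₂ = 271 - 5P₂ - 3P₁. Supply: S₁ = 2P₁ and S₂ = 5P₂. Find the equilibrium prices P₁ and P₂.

P₁ = 123/14, P₂ = 685/28

Market 1: 128 - 7P₁ - 2P₂ = 2P₁ → 9P₁ + 2P₂ = 128.
Market 2: 10P₂ + 3P₁ = 271.
Eliminating P₂: 10×(1) − 2×(2) gives 84P₁ = 738, so P₁ = 123/14.
Back-substitute into (2): P₂ = (271 − 3×123/14) / 10 = 685/28.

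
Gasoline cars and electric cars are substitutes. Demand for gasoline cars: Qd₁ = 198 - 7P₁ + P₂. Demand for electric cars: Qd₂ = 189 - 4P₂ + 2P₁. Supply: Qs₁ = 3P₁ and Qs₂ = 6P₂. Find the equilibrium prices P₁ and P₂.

Market 1: 198 - 7P₁ + P₂ = 3P₁ → 10P₁ - P₂ = 198.
Market 2: 10P₂ - 2P₁ = 189.
Eliminating P₂: 10×(1) + 1×(2) gives 98P₁ = 2169, so P₁ = 2169/98.
Back-substitute into (2): P₂ = (189 + 2×2169/98) / 10 = 1143/49.

P₁ = 2169/98, P₂ = 1143/49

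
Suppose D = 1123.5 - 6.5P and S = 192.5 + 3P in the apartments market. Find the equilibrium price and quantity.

P* = 98, Q* = 486.5

Set D = S: 1123.5 - 6.5P = 192.5 + 3P.
931 = 9.5P, so P* = 98.
Q* = 1123.5 − 6.5(98) = 486.5.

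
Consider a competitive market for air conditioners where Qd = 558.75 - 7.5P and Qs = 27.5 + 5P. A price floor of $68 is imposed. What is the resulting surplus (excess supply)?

Surplus = 318.75

Equilibrium price would be P* = 42.5, so the floor at 68 binds.
At P = 68: Qd = 48.75, Qs = 367.5.
Surplus = 367.5 − 48.75 = 318.75.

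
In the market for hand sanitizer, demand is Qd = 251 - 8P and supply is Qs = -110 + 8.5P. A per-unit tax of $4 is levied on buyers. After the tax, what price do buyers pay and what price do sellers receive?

Buyers pay 790/33, sellers receive 658/33

Pre-tax equilibrium: P* = 722/33, Q* = 2507/33.
Tax on buyers shifts demand to Qd = 251 − 8(P + 4) = 219 - 8P.
219 - 8P = -110 + 8.5P gives seller price Ps = 658/33; buyers pay Pb = 658/33 + 4 = 790/33.
New quantity: Q = 251 − 8(790/33) = 1963/33.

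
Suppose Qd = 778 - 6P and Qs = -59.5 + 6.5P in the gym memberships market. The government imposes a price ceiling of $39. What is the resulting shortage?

Equilibrium price would be P* = 67, so the ceiling at 39 binds.
At P = 39: Qd = 778 − 6(39) = 544, Qs = -59.5 + 6.5(39) = 194.
Shortage = 544 − 194 = 350.

Shortage = 350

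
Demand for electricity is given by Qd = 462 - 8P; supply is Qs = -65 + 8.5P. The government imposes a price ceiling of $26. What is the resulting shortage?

Equilibrium price would be P* = 1054/33, so the ceiling at 26 binds.
At P = 26: Qd = 462 − 8(26) = 254, Qs = -65 + 8.5(26) = 156.
Shortage = 254 − 156 = 98.

Shortage = 98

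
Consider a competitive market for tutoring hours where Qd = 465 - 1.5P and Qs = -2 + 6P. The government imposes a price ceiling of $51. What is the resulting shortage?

Shortage = 84.5

Equilibrium price would be P* = 934/15, so the ceiling at 51 binds.
At P = 51: Qd = 465 − 1.5(51) = 388.5, Qs = -2 + 6(51) = 304.
Shortage = 388.5 − 304 = 84.5.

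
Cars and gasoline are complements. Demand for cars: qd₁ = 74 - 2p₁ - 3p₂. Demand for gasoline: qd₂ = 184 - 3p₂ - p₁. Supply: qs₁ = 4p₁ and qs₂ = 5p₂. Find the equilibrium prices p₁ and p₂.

p₁ = 8/9, p₂ = 206/9

Market 1: 74 - 2p₁ - 3p₂ = 4p₁ → 6p₁ + 3p₂ = 74.
Market 2: 8p₂ + p₁ = 184.
Eliminating p₂: 8×(1) − 3×(2) gives 45p₁ = 40, so p₁ = 8/9.
Back-substitute into (2): p₂ = (184 − 1×8/9) / 8 = 206/9.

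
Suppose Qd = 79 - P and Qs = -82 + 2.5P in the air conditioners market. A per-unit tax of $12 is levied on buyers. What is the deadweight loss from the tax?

Deadweight loss = 360/7

Pre-tax equilibrium: P* = 46, Q* = 33.
Tax on buyers shifts demand to Qd = 79 − 1(P + 12) = 67 - P.
67 - P = -82 + 2.5P gives seller price Ps = 298/7; buyers pay Pb = 298/7 + 12 = 382/7.
New quantity: Q = 79 − 1(382/7) = 171/7.
DWL = ½ × 12 × (33 − 171/7) = 360/7.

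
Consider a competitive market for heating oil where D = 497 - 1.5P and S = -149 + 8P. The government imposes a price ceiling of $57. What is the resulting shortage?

Equilibrium price would be P* = 68, so the ceiling at 57 binds.
At P = 57: D = 497 − 1.5(57) = 411.5, S = -149 + 8(57) = 307.
Shortage = 411.5 − 307 = 104.5.

Shortage = 104.5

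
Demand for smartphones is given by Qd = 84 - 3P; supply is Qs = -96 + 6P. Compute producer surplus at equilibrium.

Equilibrium: 84 - 3P = -96 + 6P gives P* = 20, Q* = 24.
Supply starts at P = 16 (where Qs = 0).
PS = ½(20 − 16)(24) = 48.

Producer surplus = 48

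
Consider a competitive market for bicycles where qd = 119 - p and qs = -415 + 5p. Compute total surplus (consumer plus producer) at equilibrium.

Total surplus = 540

Equilibrium: 119 - p = -415 + 5p gives p* = 89, q* = 30.
Demand choke price: p = 119; supply starts at p = 83.
CS = ½(119 − 89)(30) = 450; PS = ½(89 − 83)(30) = 90.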